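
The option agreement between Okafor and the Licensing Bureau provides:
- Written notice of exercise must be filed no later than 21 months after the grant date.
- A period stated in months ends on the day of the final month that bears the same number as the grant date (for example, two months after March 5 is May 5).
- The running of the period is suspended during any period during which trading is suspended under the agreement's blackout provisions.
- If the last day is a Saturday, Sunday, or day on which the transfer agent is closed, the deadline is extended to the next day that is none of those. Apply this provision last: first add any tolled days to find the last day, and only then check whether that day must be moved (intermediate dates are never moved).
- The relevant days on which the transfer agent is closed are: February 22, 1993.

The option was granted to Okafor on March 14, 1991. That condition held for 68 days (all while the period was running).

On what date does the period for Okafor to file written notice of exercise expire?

February 23, 1993

21 months after March 14, 1991 is December 14, 1992.
Tolling adds 68 days: December 14, 1992 + 68 days = February 20, 1993.
February 20, 1993 is Saturday; February 21, 1993 is Sunday; February 22, 1993 is a listed holiday. The next qualifying day is February 23, 1993.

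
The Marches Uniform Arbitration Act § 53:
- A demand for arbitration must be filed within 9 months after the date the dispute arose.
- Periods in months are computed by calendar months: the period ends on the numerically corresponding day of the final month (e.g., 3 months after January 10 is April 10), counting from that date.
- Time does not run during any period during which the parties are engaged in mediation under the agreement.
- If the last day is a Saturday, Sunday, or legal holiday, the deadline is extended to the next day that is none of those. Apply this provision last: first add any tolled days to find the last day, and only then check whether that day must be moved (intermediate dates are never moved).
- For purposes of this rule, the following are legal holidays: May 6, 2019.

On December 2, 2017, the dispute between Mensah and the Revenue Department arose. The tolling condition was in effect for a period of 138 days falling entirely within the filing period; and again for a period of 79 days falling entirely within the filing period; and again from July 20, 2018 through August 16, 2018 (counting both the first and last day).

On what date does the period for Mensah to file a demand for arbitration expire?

9 months after December 2, 2017 is September 2, 2018.
Tolling adds 138 days: September 2, 2018 + 138 days = January 18, 2019.
Tolling adds 79 days: January 18, 2019 + 79 days = April 7, 2019.
From July 20, 2018 through August 16, 2018 inclusive is 28 days; tolling adds 28 days: April 7, 2019 + 28 days = May 5, 2019.
May 5, 2019 is Sunday; May 6, 2019 is a listed holiday. The next qualifying day is May 7, 2019.

May 7, 2019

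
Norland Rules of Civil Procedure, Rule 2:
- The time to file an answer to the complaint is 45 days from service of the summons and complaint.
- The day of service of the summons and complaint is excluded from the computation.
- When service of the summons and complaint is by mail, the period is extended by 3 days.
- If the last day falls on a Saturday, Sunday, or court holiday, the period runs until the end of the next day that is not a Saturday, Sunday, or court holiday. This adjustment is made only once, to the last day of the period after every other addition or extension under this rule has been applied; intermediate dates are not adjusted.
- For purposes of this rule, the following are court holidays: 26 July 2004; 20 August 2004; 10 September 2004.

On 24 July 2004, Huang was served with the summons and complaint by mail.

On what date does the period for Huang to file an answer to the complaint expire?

45 days after 24 July 2004 is September 7, 2004.
Service was by mail, adding 3 days: September 7, 2004 + 3 days = September 10, 2004.
September 10, 2004 is a listed holiday; September 11, 2004 is Saturday; September 12, 2004 is Sunday. The next qualifying day is September 13, 2004.

September 13, 2004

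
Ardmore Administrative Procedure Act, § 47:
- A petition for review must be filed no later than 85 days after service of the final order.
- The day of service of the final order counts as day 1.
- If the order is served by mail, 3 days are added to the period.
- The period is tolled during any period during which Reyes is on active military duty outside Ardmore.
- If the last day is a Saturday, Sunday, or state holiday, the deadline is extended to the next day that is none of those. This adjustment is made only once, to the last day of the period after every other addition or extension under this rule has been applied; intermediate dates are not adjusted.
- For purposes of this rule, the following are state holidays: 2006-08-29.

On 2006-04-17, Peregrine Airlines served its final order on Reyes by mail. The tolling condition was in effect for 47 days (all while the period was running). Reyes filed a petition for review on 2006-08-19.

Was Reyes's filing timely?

Yes

Counting 2006-04-17 as day 1, day 85 is July 10, 2006.
Service was by mail, adding 3 days: July 10, 2006 + 3 days = July 13, 2006.
Tolling adds 47 days: July 13, 2006 + 47 days = August 29, 2006.
August 29, 2006 is a listed holiday. The next qualifying day is August 30, 2006.
The deadline is August 30, 2006; the filing on August 19, 2006 is on or before that date.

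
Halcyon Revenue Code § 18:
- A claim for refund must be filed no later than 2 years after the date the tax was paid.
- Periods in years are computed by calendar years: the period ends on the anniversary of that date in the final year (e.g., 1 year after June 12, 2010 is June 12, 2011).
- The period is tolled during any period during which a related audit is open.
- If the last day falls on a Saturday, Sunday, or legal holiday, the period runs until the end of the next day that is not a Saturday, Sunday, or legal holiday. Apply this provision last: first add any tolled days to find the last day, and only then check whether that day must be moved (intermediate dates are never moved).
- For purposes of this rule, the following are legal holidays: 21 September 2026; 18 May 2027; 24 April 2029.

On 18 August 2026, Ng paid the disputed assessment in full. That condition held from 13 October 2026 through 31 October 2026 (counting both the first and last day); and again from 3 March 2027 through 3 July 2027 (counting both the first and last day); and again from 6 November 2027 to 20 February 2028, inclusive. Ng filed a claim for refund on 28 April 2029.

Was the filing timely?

No

2 years after 18 August 2026 is August 18, 2028.
From October 13, 2026 through October 31, 2026 inclusive is 19 days; tolling adds 19 days: August 18, 2028 + 19 days = September 6, 2028.
From March 3, 2027 through July 3, 2027 inclusive is 123 days; tolling adds 123 days: September 6, 2028 + 123 days = January 7, 2029.
From November 6, 2027 through February 20, 2028 inclusive is 107 days; tolling adds 107 days: January 7, 2029 + 107 days = April 24, 2029.
April 24, 2029 is a listed holiday. The next qualifying day is April 25, 2029.
The deadline is April 25, 2029; the filing on April 28, 2029 is after that date.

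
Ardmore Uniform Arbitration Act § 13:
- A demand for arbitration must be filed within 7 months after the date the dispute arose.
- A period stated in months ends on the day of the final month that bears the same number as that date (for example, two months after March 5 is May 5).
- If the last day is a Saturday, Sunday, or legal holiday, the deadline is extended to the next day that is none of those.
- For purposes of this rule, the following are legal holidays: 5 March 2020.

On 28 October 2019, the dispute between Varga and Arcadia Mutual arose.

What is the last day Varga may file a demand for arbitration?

May 28, 2020

7 months after 28 October 2019 is May 28, 2020.
May 28, 2020 is a Thursday and not a legal holiday, so no extension applies.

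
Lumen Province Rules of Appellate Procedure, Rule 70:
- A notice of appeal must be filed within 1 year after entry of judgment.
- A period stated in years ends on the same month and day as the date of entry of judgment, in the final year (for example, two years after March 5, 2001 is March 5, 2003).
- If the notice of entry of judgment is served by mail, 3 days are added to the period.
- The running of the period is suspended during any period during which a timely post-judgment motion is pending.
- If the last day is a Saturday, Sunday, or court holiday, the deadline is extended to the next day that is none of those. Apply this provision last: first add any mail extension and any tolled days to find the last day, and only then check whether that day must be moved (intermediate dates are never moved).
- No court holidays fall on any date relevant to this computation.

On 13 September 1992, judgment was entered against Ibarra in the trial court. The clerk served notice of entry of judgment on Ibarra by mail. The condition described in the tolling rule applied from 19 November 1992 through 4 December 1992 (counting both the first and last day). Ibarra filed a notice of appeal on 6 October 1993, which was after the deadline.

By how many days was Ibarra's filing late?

2 days

1 year after 13 September 1992 is September 13, 1993.
Service was by mail, adding 3 days: September 13, 1993 + 3 days = September 16, 1993.
From November 19, 1992 through December 4, 1992 inclusive is 16 days; tolling adds 16 days: September 16, 1993 + 16 days = October 2, 1993.
October 2, 1993 is Saturday; October 3, 1993 is Sunday. The next qualifying day is October 4, 1993.
The deadline is October 4, 1993; from October 4, 1993 to October 6, 1993 is 2 days.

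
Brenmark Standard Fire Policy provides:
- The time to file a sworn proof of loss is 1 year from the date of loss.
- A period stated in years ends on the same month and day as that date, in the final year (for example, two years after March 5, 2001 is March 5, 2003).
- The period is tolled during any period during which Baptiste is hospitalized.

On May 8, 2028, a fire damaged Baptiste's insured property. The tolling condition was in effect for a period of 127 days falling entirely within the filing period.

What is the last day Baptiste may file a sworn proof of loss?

1 year after May 8, 2028 is May 8, 2029.
Tolling adds 127 days: May 8, 2029 + 127 days = September 12, 2029.

September 12, 2029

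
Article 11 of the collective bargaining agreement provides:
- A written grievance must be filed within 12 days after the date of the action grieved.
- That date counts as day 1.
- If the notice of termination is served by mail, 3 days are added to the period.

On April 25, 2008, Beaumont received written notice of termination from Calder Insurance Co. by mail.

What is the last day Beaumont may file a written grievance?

May 9, 2008

Counting April 25, 2008 as day 1, day 12 is May 6, 2008.
Service was by mail, adding 3 days: May 6, 2008 + 3 days = May 9, 2008.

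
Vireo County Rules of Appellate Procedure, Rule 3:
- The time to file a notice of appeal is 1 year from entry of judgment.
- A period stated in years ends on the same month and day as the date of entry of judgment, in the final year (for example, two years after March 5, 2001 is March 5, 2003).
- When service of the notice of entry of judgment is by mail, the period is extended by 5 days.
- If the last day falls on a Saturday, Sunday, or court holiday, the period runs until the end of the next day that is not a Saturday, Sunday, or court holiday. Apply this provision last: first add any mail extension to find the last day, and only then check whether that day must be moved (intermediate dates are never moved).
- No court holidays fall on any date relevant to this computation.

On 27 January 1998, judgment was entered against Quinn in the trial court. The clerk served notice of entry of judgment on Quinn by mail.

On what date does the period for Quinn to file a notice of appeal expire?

February 1, 1999

1 year after 27 January 1998 is January 27, 1999.
Service was by mail, adding 5 days: January 27, 1999 + 5 days = February 1, 1999.
February 1, 1999 is a Monday and not a court holiday, so no extension applies.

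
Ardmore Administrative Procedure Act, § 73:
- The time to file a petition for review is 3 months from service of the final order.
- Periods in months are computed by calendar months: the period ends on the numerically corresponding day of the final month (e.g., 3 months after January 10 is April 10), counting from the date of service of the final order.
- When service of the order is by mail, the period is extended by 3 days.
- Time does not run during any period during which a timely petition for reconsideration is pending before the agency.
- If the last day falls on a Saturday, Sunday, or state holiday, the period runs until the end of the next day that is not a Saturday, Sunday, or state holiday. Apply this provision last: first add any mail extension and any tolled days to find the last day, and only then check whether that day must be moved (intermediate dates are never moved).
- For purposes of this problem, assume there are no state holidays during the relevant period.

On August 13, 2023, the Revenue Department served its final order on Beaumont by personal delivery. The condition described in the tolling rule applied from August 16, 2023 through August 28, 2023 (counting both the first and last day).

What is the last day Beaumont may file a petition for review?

3 months after August 13, 2023 is November 13, 2023.
Service was not by mail, so no mail extension applies.
From August 16, 2023 through August 28, 2023 inclusive is 13 days; tolling adds 13 days: November 13, 2023 + 13 days = November 26, 2023.
November 26, 2023 is Sunday. The next qualifying day is November 27, 2023.

November 27, 2023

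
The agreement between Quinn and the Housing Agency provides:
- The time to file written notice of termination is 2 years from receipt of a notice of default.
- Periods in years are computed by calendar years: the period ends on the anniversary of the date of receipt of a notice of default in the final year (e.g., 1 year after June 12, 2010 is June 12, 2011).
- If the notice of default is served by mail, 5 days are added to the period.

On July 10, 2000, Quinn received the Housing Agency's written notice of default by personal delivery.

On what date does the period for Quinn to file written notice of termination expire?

2 years after July 10, 2000 is July 10, 2002.
Service was not by mail, so no mail extension applies.

July 10, 2002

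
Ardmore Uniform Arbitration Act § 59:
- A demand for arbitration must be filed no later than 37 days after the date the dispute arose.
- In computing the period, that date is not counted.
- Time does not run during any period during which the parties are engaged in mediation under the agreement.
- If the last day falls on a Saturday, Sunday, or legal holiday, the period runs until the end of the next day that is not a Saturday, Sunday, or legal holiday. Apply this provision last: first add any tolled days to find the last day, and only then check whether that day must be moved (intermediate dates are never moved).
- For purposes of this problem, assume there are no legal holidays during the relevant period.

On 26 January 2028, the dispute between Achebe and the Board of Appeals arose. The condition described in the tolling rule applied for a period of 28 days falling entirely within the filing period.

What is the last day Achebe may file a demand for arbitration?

March 31, 2028

37 days after 26 January 2028 is March 3, 2028.
Tolling adds 28 days: March 3, 2028 + 28 days = March 31, 2028.
March 31, 2028 is a Friday and not a legal holiday, so no extension applies.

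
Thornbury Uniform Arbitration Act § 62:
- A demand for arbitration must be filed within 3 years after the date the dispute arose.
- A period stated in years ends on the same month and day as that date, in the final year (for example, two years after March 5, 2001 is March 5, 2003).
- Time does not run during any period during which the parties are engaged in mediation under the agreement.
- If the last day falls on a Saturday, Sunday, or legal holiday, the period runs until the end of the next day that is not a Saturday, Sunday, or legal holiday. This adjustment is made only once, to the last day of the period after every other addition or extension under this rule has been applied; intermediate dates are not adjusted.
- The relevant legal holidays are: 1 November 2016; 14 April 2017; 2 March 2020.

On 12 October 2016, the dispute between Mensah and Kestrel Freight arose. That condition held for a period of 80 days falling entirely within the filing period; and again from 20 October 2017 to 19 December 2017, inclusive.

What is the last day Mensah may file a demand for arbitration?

March 3, 2020

3 years after 12 October 2016 is October 12, 2019.
Tolling adds 80 days: October 12, 2019 + 80 days = December 31, 2019.
From October 20, 2017 through December 19, 2017 inclusive is 61 days; tolling adds 61 days: December 31, 2019 + 61 days = March 1, 2020.
March 1, 2020 is Sunday; March 2, 2020 is a listed holiday. The next qualifying day is March 3, 2020.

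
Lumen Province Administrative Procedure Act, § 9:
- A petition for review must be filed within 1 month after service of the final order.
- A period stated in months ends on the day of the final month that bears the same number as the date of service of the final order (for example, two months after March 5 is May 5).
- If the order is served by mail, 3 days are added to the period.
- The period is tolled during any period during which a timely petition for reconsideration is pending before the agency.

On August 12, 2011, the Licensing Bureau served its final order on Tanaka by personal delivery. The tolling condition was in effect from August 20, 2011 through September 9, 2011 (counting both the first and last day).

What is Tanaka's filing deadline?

1 month after August 12, 2011 is September 12, 2011.
Service was not by mail, so no mail extension applies.
From August 20, 2011 through September 9, 2011 inclusive is 21 days; tolling adds 21 days: September 12, 2011 + 21 days = October 3, 2011.

October 3, 2011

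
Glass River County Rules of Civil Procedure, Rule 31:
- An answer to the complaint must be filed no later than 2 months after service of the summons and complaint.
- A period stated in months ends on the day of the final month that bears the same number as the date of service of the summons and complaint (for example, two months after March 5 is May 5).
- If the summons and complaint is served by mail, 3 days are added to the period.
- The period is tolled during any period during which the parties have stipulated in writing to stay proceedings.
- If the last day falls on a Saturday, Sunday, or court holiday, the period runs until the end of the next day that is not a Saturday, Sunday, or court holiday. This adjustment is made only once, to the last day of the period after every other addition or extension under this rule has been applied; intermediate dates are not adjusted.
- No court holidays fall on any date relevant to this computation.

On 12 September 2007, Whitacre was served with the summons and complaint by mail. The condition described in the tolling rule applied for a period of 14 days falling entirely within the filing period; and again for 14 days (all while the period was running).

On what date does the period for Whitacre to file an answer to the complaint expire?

December 13, 2007

2 months after 12 September 2007 is November 12, 2007.
Service was by mail, adding 3 days: November 12, 2007 + 3 days = November 15, 2007.
Tolling adds 14 days: November 15, 2007 + 14 days = November 29, 2007.
Tolling adds 14 days: November 29, 2007 + 14 days = December 13, 2007.
December 13, 2007 is a Thursday and not a court holiday, so no extension applies.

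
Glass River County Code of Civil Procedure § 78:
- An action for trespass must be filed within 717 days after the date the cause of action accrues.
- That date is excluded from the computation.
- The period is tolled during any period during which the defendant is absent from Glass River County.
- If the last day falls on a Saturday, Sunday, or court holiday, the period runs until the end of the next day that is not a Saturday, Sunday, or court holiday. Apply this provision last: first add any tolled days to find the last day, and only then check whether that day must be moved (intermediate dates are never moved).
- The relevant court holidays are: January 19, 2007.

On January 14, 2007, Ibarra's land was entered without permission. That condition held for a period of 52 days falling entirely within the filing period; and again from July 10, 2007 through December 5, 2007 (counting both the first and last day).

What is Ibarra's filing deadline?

717 days after January 14, 2007 is December 31, 2008.
Tolling adds 52 days: December 31, 2008 + 52 days = February 21, 2009.
From July 10, 2007 through December 5, 2007 inclusive is 149 days; tolling adds 149 days: February 21, 2009 + 149 days = July 20, 2009.
July 20, 2009 is a Monday and not a court holiday, so no extension applies.

July 20, 2009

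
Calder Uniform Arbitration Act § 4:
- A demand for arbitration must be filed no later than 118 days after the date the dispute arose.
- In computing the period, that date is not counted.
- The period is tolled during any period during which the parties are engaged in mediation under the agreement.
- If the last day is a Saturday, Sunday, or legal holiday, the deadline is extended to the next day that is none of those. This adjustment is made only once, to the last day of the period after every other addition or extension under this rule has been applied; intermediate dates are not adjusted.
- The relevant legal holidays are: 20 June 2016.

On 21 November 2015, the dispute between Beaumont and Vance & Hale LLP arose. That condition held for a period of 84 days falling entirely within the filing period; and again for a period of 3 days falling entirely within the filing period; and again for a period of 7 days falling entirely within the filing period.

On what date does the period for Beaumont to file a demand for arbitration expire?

June 21, 2016

118 days after 21 November 2015 is March 18, 2016.
Tolling adds 84 days: March 18, 2016 + 84 days = June 10, 2016.
Tolling adds 3 days: June 10, 2016 + 3 days = June 13, 2016.
Tolling adds 7 days: June 13, 2016 + 7 days = June 20, 2016.
June 20, 2016 is a listed holiday. The next qualifying day is June 21, 2016.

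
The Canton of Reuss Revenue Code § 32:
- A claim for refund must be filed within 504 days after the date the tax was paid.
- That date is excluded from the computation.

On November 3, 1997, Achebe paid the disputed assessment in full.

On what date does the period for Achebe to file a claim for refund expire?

March 22, 1999

504 days after November 3, 1997 is March 22, 1999.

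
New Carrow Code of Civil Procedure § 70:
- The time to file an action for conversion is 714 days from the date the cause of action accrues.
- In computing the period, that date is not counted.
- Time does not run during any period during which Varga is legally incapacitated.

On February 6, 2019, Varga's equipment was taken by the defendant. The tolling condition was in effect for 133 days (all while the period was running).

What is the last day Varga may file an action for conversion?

June 2, 2021

714 days after February 6, 2019 is January 20, 2021.
Tolling adds 133 days: January 20, 2021 + 133 days = June 2, 2021.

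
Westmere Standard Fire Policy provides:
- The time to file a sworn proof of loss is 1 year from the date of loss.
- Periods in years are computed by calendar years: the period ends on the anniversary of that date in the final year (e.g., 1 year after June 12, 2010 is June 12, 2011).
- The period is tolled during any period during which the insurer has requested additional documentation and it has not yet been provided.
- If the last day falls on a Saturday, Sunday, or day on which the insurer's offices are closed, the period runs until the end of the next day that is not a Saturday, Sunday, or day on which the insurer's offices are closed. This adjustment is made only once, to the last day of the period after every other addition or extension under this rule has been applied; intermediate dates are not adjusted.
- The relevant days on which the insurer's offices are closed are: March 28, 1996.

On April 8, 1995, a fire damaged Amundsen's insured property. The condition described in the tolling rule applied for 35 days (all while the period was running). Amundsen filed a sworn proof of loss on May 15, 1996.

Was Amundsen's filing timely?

No

1 year after April 8, 1995 is April 8, 1996.
Tolling adds 35 days: April 8, 1996 + 35 days = May 13, 1996.
May 13, 1996 is a Monday and not a day on which the insurer's offices are closed, so no extension applies.
The deadline is May 13, 1996; the filing on May 15, 1996 is after that date.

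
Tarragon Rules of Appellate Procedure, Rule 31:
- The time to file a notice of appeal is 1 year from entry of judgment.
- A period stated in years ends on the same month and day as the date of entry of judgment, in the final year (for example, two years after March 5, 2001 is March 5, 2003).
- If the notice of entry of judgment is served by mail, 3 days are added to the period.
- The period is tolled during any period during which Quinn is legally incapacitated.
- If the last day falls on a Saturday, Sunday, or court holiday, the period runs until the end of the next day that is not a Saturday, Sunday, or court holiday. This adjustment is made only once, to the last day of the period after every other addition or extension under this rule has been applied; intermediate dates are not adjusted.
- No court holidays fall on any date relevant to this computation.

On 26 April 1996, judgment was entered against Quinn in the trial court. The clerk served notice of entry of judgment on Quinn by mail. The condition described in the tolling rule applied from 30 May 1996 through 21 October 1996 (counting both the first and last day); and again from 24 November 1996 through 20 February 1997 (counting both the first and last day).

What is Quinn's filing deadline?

1 year after 26 April 1996 is April 26, 1997.
Service was by mail, adding 3 days: April 26, 1997 + 3 days = April 29, 1997.
From May 30, 1996 through October 21, 1996 inclusive is 145 days; tolling adds 145 days: April 29, 1997 + 145 days = September 21, 1997.
From November 24, 1996 through February 20, 1997 inclusive is 89 days; tolling adds 89 days: September 21, 1997 + 89 days = December 19, 1997.
December 19, 1997 is a Friday and not a court holiday, so no extension applies.

December 19, 1997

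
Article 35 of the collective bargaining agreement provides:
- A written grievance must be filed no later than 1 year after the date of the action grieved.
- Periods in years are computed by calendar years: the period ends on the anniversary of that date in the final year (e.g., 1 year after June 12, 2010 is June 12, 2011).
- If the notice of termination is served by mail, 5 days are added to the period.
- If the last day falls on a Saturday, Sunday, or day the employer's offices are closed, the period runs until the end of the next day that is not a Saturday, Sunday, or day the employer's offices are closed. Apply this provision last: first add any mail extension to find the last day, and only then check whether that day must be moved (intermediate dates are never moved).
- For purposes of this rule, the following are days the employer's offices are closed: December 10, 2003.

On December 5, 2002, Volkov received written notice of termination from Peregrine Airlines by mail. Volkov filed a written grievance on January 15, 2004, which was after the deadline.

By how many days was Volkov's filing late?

1 year after December 5, 2002 is December 5, 2003.
Service was by mail, adding 5 days: December 5, 2003 + 5 days = December 10, 2003.
December 10, 2003 is a listed holiday. The next qualifying day is December 11, 2003.
The deadline is December 11, 2003; from December 11, 2003 to January 15, 2004 is 35 days.

35 days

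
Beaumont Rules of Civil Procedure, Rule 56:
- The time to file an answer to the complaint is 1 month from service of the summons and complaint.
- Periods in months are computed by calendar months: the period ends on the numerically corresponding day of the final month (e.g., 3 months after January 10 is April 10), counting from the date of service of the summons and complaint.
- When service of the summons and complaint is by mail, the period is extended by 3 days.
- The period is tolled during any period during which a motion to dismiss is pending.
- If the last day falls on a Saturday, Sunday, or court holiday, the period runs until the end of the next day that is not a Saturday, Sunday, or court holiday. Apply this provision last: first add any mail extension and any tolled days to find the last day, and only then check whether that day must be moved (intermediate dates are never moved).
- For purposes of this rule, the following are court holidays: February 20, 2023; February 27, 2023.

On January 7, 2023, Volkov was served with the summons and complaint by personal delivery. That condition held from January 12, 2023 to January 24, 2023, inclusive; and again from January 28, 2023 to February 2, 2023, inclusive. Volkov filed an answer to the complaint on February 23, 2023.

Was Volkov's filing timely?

Yes

1 month after January 7, 2023 is February 7, 2023.
Service was not by mail, so no mail extension applies.
From January 12, 2023 through January 24, 2023 inclusive is 13 days; tolling adds 13 days: February 7, 2023 + 13 days = February 20, 2023.
From January 28, 2023 through February 2, 2023 inclusive is 6 days; tolling adds 6 days: February 20, 2023 + 6 days = February 26, 2023.
February 26, 2023 is Sunday; February 27, 2023 is a listed holiday. The next qualifying day is February 28, 2023.
The deadline is February 28, 2023; the filing on February 23, 2023 is on or before that date.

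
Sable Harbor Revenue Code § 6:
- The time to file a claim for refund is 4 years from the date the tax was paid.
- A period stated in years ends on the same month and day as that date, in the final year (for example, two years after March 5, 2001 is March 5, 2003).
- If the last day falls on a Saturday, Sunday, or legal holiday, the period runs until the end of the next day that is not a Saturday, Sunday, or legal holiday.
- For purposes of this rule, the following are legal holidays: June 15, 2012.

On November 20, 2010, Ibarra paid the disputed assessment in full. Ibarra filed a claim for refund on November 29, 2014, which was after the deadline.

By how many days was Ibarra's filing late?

9 days

4 years after November 20, 2010 is November 20, 2014.
November 20, 2014 is a Thursday and not a legal holiday, so no extension applies.
The deadline is November 20, 2014; from November 20, 2014 to November 29, 2014 is 9 days.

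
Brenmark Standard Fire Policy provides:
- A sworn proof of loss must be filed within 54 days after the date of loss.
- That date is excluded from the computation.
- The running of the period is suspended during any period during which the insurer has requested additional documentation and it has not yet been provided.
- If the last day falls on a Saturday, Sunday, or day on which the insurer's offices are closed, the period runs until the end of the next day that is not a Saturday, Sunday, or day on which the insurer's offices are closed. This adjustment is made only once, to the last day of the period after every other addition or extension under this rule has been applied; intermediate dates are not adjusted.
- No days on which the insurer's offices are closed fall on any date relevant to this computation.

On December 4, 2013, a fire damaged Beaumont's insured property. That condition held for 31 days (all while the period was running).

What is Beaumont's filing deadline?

54 days after December 4, 2013 is January 27, 2014.
Tolling adds 31 days: January 27, 2014 + 31 days = February 27, 2014.
February 27, 2014 is a Thursday and not a day on which the insurer's offices are closed, so no extension applies.

February 27, 2014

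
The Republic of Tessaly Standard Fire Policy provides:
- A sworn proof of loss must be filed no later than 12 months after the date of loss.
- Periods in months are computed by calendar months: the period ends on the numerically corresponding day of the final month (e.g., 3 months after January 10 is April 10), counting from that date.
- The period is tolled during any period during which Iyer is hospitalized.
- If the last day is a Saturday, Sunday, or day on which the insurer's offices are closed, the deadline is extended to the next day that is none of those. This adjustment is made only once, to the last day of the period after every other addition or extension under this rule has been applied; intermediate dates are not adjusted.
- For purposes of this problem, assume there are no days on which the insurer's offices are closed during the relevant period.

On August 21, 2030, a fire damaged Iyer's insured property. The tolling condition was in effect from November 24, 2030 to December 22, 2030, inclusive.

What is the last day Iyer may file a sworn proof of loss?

September 19, 2031

12 months after August 21, 2030 is August 21, 2031.
From November 24, 2030 through December 22, 2030 inclusive is 29 days; tolling adds 29 days: August 21, 2031 + 29 days = September 19, 2031.
September 19, 2031 is a Friday and not a day on which the insurer's offices are closed, so no extension applies.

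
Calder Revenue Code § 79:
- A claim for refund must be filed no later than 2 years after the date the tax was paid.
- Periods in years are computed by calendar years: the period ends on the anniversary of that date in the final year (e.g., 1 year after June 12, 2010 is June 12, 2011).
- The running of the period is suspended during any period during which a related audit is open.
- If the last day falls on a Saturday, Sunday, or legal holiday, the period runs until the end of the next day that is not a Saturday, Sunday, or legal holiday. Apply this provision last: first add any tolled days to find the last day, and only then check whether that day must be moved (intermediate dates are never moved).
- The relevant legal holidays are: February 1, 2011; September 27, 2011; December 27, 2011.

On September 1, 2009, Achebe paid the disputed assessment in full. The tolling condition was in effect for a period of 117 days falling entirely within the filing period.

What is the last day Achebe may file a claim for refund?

December 28, 2011

2 years after September 1, 2009 is September 1, 2011.
Tolling adds 117 days: September 1, 2011 + 117 days = December 27, 2011.
December 27, 2011 is a listed holiday. The next qualifying day is December 28, 2011.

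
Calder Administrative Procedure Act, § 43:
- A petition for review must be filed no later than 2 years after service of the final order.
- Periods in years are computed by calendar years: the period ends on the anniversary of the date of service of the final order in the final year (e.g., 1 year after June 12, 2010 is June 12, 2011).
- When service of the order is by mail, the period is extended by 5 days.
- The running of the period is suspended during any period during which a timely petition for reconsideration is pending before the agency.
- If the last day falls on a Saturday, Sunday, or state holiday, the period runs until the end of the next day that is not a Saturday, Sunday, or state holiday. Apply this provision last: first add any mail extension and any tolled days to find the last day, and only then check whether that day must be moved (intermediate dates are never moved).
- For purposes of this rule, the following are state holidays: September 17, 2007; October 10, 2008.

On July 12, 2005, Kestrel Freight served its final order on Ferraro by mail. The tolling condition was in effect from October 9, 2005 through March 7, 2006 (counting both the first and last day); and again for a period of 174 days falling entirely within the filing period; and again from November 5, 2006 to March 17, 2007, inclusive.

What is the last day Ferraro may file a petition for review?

2 years after July 12, 2005 is July 12, 2007.
Service was by mail, adding 5 days: July 12, 2007 + 5 days = July 17, 2007.
From October 9, 2005 through March 7, 2006 inclusive is 150 days; tolling adds 150 days: July 17, 2007 + 150 days = December 14, 2007.
Tolling adds 174 days: December 14, 2007 + 174 days = June 5, 2008.
From November 5, 2006 through March 17, 2007 inclusive is 133 days; tolling adds 133 days: June 5, 2008 + 133 days = October 16, 2008.
October 16, 2008 is a Thursday and not a state holiday, so no extension applies.

October 16, 2008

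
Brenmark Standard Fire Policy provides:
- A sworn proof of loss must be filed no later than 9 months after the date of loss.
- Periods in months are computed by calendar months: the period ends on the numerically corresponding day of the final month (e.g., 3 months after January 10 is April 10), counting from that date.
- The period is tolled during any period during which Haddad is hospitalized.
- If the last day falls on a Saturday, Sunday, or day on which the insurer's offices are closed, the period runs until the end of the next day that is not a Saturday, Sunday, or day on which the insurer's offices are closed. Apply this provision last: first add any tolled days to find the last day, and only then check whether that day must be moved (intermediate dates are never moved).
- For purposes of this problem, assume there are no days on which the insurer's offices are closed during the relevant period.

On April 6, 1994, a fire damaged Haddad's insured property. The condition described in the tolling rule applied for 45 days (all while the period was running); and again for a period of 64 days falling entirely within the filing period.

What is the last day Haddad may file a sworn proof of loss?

9 months after April 6, 1994 is January 6, 1995.
Tolling adds 45 days: January 6, 1995 + 45 days = February 20, 1995.
Tolling adds 64 days: February 20, 1995 + 64 days = April 25, 1995.
April 25, 1995 is a Tuesday and not a day on which the insurer's offices are closed, so no extension applies.

April 25, 1995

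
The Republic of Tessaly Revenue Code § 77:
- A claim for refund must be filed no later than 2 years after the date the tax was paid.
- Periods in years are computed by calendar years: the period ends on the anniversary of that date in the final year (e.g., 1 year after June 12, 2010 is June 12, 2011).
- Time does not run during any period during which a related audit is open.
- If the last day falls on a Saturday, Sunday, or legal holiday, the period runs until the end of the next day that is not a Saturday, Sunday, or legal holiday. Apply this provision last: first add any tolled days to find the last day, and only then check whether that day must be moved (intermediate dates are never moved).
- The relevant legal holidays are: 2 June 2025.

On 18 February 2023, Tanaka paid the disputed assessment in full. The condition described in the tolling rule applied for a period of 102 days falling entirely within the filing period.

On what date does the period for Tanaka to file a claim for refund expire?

2 years after 18 February 2023 is February 18, 2025.
Tolling adds 102 days: February 18, 2025 + 102 days = May 31, 2025.
May 31, 2025 is Saturday; June 1, 2025 is Sunday; June 2, 2025 is a listed holiday. The next qualifying day is June 3, 2025.

June 3, 2025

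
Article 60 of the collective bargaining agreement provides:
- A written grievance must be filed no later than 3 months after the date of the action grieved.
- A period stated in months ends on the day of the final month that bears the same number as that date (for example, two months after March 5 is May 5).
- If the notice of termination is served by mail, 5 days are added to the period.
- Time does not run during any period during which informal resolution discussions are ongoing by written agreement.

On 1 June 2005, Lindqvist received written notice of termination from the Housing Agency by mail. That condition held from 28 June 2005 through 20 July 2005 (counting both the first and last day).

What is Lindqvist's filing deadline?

September 29, 2005

3 months after 1 June 2005 is September 1, 2005.
Service was by mail, adding 5 days: September 1, 2005 + 5 days = September 6, 2005.
From June 28, 2005 through July 20, 2005 inclusive is 23 days; tolling adds 23 days: September 6, 2005 + 23 days = September 29, 2005.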